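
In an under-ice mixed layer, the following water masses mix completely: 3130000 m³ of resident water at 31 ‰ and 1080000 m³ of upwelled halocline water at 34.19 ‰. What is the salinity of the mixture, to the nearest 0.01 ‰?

Salt balance:
salt = 3,130,000×31 + 1,080,000×34.19 = 97,030,000 + 36,925,200 = 133,955,200
volume = 3,130,000 + 1,080,000 = 4,210,000 m³
S = 133,955,200 / 4,210,000 = 31.8183 ‰

31.82 ‰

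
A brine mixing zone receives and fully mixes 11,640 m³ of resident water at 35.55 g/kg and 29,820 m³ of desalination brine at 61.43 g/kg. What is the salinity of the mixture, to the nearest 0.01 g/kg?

Salt balance:
salt = 11,640×35.55 + 29,820×61.43 = 413,802 + 1,831,842.6 = 2,245,644.6
volume = 11,640 + 29,820 = 41,460 m³
S = 2,245,644.6 / 41,460 = 54.1641 g/kg

54.16 g/kg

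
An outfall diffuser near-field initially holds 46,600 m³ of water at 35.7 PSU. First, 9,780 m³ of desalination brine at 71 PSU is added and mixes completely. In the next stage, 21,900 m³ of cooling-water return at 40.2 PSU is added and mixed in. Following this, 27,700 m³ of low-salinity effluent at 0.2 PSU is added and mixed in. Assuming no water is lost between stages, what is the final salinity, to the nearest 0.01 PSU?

30.61 PSU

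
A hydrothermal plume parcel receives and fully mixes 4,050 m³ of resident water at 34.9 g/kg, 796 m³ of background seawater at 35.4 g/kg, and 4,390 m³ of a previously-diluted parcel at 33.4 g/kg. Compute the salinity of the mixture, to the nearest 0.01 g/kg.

34.23 g/kg

Weighted by volume,
salt = 4,050×34.9 + 796×35.4 + 4,390×33.4 = 141,345 + 28,178.4 + 146,626 = 316,149.4
volume = 4,050 + 796 + 4,390 = 9,236 m³
S = 316,149.4 / 9,236 = 34.2301 g/kg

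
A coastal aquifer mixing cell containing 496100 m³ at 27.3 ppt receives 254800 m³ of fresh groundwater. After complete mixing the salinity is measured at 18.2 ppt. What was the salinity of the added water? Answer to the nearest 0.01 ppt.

Salt balance: 496,100×27.3 + 254,800×S = 750,900×18.2
13,543,530 + 254,800·S = 13,666,380
S = (13,666,380 − 13,543,530) / 254,800 = 0.4821 ppt

0.48 ppt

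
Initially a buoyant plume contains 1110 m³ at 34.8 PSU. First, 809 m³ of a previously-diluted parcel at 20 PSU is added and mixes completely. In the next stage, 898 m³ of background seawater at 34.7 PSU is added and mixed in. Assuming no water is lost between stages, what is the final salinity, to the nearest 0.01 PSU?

30.52 PSU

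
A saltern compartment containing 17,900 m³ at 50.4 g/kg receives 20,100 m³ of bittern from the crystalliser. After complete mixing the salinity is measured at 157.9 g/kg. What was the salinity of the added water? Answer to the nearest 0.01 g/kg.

Salt balance: 17,900×50.4 + 20,100×S = 38,000×157.9
902,160 + 20,100·S = 6,000,200
S = (6,000,200 − 902,160) / 20,100 = 253.6338 g/kg

253.63 g/kg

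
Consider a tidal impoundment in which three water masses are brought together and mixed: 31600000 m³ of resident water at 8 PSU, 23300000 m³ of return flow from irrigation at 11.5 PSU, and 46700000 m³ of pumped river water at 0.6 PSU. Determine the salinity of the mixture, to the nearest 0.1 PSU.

5.4 PSU

Conserving salt mass:
salt = 31,600,000×8 + 23,300,000×11.5 + 46,700,000×0.6 = 252,800,000 + 267,950,000 + 28,020,000 = 548,770,000
volume = 31,600,000 + 23,300,000 + 46,700,000 = 101,600,000 m³
S = 548,770,000 / 101,600,000 = 5.401 PSU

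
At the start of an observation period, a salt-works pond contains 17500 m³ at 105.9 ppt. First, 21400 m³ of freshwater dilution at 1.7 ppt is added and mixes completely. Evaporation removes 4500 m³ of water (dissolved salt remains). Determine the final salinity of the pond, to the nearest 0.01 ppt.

54.93 ppt

After mixing: salt = 17,500×105.9 + 21,400×1.7 = 1,889,630; volume = 38,900 m³
After evaporation: salt unchanged = 1,889,630; volume = 38,900 − 4,500 = 34,400 m³
S = 1,889,630 / 34,400 = 54.9311 ppt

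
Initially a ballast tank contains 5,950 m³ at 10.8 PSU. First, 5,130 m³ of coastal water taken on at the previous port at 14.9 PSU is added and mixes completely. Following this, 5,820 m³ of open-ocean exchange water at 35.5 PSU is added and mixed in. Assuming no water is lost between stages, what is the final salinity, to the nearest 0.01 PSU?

Total salt / total volume:
Initial salt = 5,950×10.8 = 64,260
After stage 1: salt = 64,260 + 5,130×14.9 = 140,697; volume = 11,080 m³; S = 12.698 PSU
After stage 2: salt = 140,697 + 5,820×35.5 = 347,307; volume = 16,900 m³
S = 347,307 / 16,900 = 20.5507 PSU

20.55 PSU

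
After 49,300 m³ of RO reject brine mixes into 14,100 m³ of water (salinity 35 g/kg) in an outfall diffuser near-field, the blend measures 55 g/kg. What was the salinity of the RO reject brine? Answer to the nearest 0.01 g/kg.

Salt balance: 14,100×35 + 49,300×S = 63,400×55
493,500 + 49,300·S = 3,487,000
S = (3,487,000 − 493,500) / 49,300 = 60.7201 g/kg

60.72 g/kg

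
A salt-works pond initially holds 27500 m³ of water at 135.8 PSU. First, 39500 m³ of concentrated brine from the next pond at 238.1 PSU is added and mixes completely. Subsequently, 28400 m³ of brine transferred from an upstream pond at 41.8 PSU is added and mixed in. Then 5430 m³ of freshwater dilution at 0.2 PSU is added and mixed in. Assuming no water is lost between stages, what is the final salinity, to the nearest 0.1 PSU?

Mass of salt is conserved:
Initial salt = 27,500×135.8 = 3,734,500
After stage 1: salt = 3,734,500 + 39,500×238.1 = 13,139,450; volume = 67,000 m³; S = 196.111 PSU
After stage 2: salt = 13,139,450 + 28,400×41.8 = 14,326,570; volume = 95,400 m³; S = 150.174 PSU
After stage 3: salt = 14,326,570 + 5,430×0.2 = 14,327,656; volume = 100,830 m³
S = 14,327,656 / 100,830 = 142.0972 PSU

142.1 PSU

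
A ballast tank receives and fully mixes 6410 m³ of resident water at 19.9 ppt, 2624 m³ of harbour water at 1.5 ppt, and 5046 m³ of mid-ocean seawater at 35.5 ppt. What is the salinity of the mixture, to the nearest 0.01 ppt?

Conserving salt mass:
salt = 6,410×19.9 + 2,624×1.5 + 5,046×35.5 = 127,559 + 3,936 + 179,133 = 310,628
volume = 6,410 + 2,624 + 5,046 = 14,080 m³
S = 310,628 / 14,080 = 22.0616 ppt

22.06 ppt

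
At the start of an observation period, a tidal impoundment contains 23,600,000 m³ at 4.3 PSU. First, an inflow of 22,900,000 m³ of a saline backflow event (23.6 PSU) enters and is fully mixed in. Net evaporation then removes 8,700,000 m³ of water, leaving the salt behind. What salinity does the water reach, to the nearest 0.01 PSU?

16.98 PSU

After mixing: salt = 23,600,000×4.3 + 22,900,000×23.6 = 641,920,000; volume = 46,500,000 m³
After evaporation: salt unchanged = 641,920,000; volume = 46,500,000 − 8,700,000 = 37,800,000 m³
S = 641,920,000 / 37,800,000 = 16.982 PSU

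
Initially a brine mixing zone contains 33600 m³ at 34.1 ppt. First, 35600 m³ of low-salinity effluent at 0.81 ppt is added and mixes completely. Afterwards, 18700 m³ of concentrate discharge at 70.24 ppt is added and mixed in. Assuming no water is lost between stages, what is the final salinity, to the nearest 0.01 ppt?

Total salt / total volume:
Initial salt = 33,600×34.1 = 1,145,760
After stage 1: salt = 1,145,760 + 35,600×0.81 = 1,174,596; volume = 69,200 m³; S = 16.974 ppt
After stage 2: salt = 1,174,596 + 18,700×70.24 = 2,488,084; volume = 87,900 m³
S = 2,488,084 / 87,900 = 28.3058 ppt

28.31 ppt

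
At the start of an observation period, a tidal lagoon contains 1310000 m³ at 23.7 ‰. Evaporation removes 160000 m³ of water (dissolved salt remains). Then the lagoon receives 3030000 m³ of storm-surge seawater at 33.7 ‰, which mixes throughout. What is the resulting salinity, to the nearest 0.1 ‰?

After evaporation: salt = 1,310,000×23.7 = 31,047,000; volume = 1,310,000 − 160,000 = 1,150,000 m³
After mixing: salt = 31,047,000 + 3,030,000×33.7 = 133,158,000; volume = 1,150,000 + 3,030,000 = 4,180,000 m³
S = 133,158,000 / 4,180,000 = 31.856 ‰

31.9 ‰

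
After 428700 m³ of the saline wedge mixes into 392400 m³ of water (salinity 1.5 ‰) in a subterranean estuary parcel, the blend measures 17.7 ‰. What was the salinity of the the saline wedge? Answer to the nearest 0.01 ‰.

Salt balance: 392,400×1.5 + 428,700×S = 821,100×17.7
588,600 + 428,700·S = 14,533,470
S = (14,533,470 − 588,600) / 428,700 = 32.5283 ‰

32.53 ‰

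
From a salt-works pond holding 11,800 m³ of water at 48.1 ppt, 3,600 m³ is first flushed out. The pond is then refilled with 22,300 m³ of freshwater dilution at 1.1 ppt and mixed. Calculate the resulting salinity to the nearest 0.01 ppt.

13.74 ppt

Remaining after removal: 8,200 m³ at 48.1 ppt (salt = 394,420)
After addition: salt = 394,420 + 22,300×1.1 = 418,950; volume = 30,500 m³
S = 418,950 / 30,500 = 13.7361 ppt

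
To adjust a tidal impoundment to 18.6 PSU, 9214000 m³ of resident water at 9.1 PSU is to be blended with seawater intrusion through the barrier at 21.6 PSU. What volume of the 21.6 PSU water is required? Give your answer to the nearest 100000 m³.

29200000 m³

Salt balance: 9,214,000×9.1 + V×21.6 = (9,214,000+V)×18.6
83,847,400 + 21.6V = 171,380,400 + 18.6V
87,533,000 = 3V
V = 29,177,666.67 m³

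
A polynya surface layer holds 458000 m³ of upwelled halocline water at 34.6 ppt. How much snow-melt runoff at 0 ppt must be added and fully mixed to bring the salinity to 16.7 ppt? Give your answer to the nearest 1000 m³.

Salt balance: 458,000×34.6 + V×0 = (458,000+V)×16.7
15,846,800 + 0V = 7,648,600 + 16.7V
8,198,200 = 16.7V
V = 490,910.18 m³

491000 m³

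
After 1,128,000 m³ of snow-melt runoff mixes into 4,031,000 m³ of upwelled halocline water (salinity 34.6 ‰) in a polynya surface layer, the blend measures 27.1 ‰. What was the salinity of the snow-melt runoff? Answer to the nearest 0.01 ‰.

Salt balance: 4,031,000×34.6 + 1,128,000×S = 5,159,000×27.1
139,472,600 + 1,128,000·S = 139,808,900
S = (139,808,900 − 139,472,600) / 1,128,000 = 0.2981 ‰

0.30 ‰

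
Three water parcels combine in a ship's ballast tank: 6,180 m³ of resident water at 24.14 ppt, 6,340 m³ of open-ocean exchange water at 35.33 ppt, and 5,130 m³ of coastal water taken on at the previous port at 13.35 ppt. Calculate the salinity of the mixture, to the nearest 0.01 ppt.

Mass of salt is conserved:
salt = 6,180×24.14 + 6,340×35.33 + 5,130×13.35 = 149,185.2 + 223,992.2 + 68,485.5 = 441,662.9
volume = 6,180 + 6,340 + 5,130 = 17,650 m³
S = 441,662.9 / 17,650 = 25.0234 ppt

25.02 ppt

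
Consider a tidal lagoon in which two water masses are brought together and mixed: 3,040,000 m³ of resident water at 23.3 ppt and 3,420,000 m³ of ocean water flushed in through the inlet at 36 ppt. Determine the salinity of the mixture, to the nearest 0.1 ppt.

Total salt / total volume:
salt = 3,040,000×23.3 + 3,420,000×36 = 70,832,000 + 123,120,000 = 193,952,000
volume = 3,040,000 + 3,420,000 = 6,460,000 m³
S = 193,952,000 / 6,460,000 = 30.024 ppt

30.0 ppt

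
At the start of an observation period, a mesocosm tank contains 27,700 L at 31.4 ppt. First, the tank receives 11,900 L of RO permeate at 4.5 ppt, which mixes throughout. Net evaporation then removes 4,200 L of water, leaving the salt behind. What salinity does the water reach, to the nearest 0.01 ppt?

After mixing: salt = 27,700×31.4 + 11,900×4.5 = 923,330; volume = 39,600 L
After evaporation: salt unchanged = 923,330; volume = 39,600 − 4,200 = 35,400 L
S = 923,330 / 35,400 = 26.0828 ppt

26.08 ppt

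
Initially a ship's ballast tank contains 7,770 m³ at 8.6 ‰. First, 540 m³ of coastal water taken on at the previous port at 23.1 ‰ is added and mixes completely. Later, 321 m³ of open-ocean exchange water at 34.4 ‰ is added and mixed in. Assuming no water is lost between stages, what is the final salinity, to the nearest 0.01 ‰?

10.47 ‰

Salt balance:
Initial salt = 7,770×8.6 = 66,822
After stage 1: salt = 66,822 + 540×23.1 = 79,296; volume = 8,310 m³; S = 9.542 ‰
After stage 2: salt = 79,296 + 321×34.4 = 90,338.4; volume = 8,631 m³
S = 90,338.4 / 8,631 = 10.4667 ‰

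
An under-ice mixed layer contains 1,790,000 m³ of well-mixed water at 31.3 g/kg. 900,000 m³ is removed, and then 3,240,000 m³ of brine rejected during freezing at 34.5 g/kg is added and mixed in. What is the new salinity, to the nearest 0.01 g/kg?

Remaining after removal: 890,000 m³ at 31.3 g/kg (salt = 27,857,000)
After addition: salt = 27,857,000 + 3,240,000×34.5 = 139,637,000; volume = 4,130,000 m³
S = 139,637,000 / 4,130,000 = 33.8104 g/kg

33.81 g/kg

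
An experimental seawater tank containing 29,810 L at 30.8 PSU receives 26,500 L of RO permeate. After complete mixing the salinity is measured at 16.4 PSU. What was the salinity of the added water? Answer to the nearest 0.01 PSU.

Salt balance: 29,810×30.8 + 26,500×S = 56,310×16.4
918,148 + 26,500·S = 923,484
S = (923,484 − 918,148) / 26,500 = 0.2014 PSU

0.20 PSU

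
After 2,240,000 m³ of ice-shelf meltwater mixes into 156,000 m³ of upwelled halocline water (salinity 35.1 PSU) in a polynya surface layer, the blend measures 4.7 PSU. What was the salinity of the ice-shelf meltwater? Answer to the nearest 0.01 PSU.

2.58 PSU

Salt balance: 156,000×35.1 + 2,240,000×S = 2,396,000×4.7
5,475,600 + 2,240,000·S = 11,261,200
S = (11,261,200 − 5,475,600) / 2,240,000 = 2.5829 PSU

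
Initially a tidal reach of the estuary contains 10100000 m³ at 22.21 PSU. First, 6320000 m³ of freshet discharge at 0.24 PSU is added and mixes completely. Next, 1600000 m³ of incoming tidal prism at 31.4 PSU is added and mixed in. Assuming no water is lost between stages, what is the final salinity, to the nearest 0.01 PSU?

15.32 PSU

Conserving salt mass:
Initial salt = 10,100,000×22.21 = 224,321,000
After stage 1: salt = 224,321,000 + 6,320,000×0.24 = 225,837,800; volume = 16,420,000 m³; S = 13.754 PSU
After stage 2: salt = 225,837,800 + 1,600,000×31.4 = 276,077,800; volume = 18,020,000 m³
S = 276,077,800 / 18,020,000 = 15.3206 PSU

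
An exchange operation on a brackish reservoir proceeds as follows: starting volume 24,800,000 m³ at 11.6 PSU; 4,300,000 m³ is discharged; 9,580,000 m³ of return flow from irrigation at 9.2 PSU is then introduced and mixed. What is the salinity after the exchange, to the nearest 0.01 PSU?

10.84 PSU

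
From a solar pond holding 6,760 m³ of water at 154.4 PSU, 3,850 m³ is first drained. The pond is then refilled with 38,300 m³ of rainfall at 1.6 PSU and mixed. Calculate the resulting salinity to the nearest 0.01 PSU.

12.39 PSU

Remaining after removal: 2,910 m³ at 154.4 PSU (salt = 449,304)
After addition: salt = 449,304 + 38,300×1.6 = 510,584; volume = 41,210 m³
S = 510,584 / 41,210 = 12.3898 PSU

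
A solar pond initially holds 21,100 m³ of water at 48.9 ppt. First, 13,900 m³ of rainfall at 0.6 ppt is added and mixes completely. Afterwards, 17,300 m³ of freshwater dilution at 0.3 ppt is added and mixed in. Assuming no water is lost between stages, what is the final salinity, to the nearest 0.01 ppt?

Total salt / total volume:
Initial salt = 21,100×48.9 = 1,031,790
After stage 1: salt = 1,031,790 + 13,900×0.6 = 1,040,130; volume = 35,000 m³; S = 29.718 ppt
After stage 2: salt = 1,040,130 + 17,300×0.3 = 1,045,320; volume = 52,300 m³
S = 1,045,320 / 52,300 = 19.987 ppt

19.99 ppt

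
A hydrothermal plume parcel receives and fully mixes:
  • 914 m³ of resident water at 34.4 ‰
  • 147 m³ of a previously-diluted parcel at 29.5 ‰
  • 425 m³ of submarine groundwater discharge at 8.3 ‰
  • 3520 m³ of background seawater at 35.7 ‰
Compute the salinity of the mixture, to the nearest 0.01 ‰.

Salt balance:
salt = 914×34.4 + 147×29.5 + 425×8.3 + 3,520×35.7 = 31,441.6 + 4,336.5 + 3,527.5 + 125,664 = 164,969.6
volume = 914 + 147 + 425 + 3,520 = 5,006 m³
S = 164,969.6 / 5,006 = 32.9544 ‰

32.95 ‰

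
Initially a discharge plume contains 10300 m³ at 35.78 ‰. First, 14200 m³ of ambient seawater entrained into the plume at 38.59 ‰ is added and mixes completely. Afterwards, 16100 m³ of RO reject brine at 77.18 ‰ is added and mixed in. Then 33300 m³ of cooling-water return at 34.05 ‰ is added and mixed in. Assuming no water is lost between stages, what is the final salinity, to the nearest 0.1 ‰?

Weighted by volume,
Initial salt = 10,300×35.78 = 368,534
After stage 1: salt = 368,534 + 14,200×38.59 = 916,512; volume = 24,500 m³; S = 37.409 ‰
After stage 2: salt = 916,512 + 16,100×77.18 = 2,159,110; volume = 40,600 m³; S = 53.18 ‰
After stage 3: salt = 2,159,110 + 33,300×34.05 = 3,292,975; volume = 73,900 m³
S = 3,292,975 / 73,900 = 44.5599 ‰

44.6 ‰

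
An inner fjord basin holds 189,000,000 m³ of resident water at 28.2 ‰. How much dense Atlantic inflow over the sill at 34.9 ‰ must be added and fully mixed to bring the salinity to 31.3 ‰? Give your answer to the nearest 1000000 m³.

Salt balance: 189,000,000×28.2 + V×34.9 = (189,000,000+V)×31.3
5,329,800,000 + 34.9V = 5,915,700,000 + 31.3V
585,900,000 = 3.6V
V = 162,750,000 m³

163000000 m³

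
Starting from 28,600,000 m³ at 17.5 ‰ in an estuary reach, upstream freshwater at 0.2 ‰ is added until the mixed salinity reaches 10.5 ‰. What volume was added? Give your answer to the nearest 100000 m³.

19400000 m³

Salt balance: 28,600,000×17.5 + V×0.2 = (28,600,000+V)×10.5
500,500,000 + 0.2V = 300,300,000 + 10.5V
200,200,000 = 10.3V
V = 19,436,893.2 m³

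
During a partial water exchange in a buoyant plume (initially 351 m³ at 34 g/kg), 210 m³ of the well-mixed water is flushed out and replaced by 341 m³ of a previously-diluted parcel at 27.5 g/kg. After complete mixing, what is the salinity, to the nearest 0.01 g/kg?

Remaining after removal: 141 m³ at 34 g/kg (salt = 4,794)
After addition: salt = 4,794 + 341×27.5 = 14,171.5; volume = 482 m³
S = 14,171.5 / 482 = 29.4015 g/kg

29.40 g/kg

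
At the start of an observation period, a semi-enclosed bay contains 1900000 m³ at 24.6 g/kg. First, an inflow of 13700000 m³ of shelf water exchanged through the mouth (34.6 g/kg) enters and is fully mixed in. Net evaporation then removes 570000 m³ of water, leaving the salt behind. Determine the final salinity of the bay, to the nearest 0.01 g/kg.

34.65 g/kg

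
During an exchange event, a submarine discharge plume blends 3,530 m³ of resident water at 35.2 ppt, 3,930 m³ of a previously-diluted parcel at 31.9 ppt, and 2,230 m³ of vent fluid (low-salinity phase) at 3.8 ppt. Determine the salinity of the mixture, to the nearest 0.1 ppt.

Conserving salt mass:
salt = 3,530×35.2 + 3,930×31.9 + 2,230×3.8 = 124,256 + 125,367 + 8,474 = 258,097
volume = 3,530 + 3,930 + 2,230 = 9,690 m³
S = 258,097 / 9,690 = 26.635 ppt

26.6 ppt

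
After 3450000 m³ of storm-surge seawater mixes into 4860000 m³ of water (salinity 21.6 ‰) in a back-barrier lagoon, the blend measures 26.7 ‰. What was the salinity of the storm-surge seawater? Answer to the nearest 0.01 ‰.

33.88 ‰

Salt balance: 4,860,000×21.6 + 3,450,000×S = 8,310,000×26.7
104,976,000 + 3,450,000·S = 221,877,000
S = (221,877,000 − 104,976,000) / 3,450,000 = 33.8843 ‰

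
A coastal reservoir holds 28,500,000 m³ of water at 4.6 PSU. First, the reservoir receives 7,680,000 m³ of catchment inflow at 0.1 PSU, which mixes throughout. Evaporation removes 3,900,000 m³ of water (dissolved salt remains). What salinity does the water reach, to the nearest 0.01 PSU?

After mixing: salt = 28,500,000×4.6 + 7,680,000×0.1 = 131,868,000; volume = 36,180,000 m³
After evaporation: salt unchanged = 131,868,000; volume = 36,180,000 − 3,900,000 = 32,280,000 m³
S = 131,868,000 / 32,280,000 = 4.0851 PSU

4.09 PSU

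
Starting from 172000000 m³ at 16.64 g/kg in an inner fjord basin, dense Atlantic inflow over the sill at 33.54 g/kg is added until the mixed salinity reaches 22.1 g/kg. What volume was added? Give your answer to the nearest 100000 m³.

82100000 m³

Salt balance: 172,000,000×16.64 + V×33.54 = (172,000,000+V)×22.1
2,862,080,000 + 33.54V = 3,801,200,000 + 22.1V
939,120,000 = 11.44V
V = 82,090,909.09 m³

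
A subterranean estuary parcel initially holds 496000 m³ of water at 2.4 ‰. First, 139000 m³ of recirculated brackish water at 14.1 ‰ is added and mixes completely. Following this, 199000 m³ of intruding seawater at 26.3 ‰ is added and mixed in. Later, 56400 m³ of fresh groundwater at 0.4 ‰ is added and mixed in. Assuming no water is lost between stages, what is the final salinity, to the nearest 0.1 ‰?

9.4 ‰

Weighted by volume,
Initial salt = 496,000×2.4 = 1,190,400
After stage 1: salt = 1,190,400 + 139,000×14.1 = 3,150,300; volume = 635,000 m³; S = 4.961 ‰
After stage 2: salt = 3,150,300 + 199,000×26.3 = 8,384,000; volume = 834,000 m³; S = 10.053 ‰
After stage 3: salt = 8,384,000 + 56,400×0.4 = 8,406,560; volume = 890,400 m³
S = 8,406,560 / 890,400 = 9.4413 ‰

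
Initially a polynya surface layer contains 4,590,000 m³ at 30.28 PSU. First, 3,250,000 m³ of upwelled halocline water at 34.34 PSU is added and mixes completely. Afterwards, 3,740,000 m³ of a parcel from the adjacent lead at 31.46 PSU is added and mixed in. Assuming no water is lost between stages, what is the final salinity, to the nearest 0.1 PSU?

By conservation of dissolved salt,
Initial salt = 4,590,000×30.28 = 138,985,200
After stage 1: salt = 138,985,200 + 3,250,000×34.34 = 250,590,200; volume = 7,840,000 m³; S = 31.963 PSU
After stage 2: salt = 250,590,200 + 3,740,000×31.46 = 368,250,600; volume = 11,580,000 m³
S = 368,250,600 / 11,580,000 = 31.8006 PSU

31.8 PSU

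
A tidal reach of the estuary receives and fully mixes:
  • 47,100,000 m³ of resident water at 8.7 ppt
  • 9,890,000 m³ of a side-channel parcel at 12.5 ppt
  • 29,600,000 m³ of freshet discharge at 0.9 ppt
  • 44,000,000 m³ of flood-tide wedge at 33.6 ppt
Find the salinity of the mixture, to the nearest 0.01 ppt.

By conservation of dissolved salt,
salt = 47,100,000×8.7 + 9,890,000×12.5 + 29,600,000×0.9 + 44,000,000×33.6 = 409,770,000 + 123,625,000 + 26,640,000 + 1,478,400,000 = 2,038,435,000
volume = 47,100,000 + 9,890,000 + 29,600,000 + 44,000,000 = 130,590,000 m³
S = 2,038,435,000 / 130,590,000 = 15.6094 ppt

15.61 ppt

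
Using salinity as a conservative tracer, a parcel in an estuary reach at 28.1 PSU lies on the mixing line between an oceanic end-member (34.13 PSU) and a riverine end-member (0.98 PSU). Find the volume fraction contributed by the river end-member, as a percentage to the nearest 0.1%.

18.2%

Let f be the freshwater fraction. Salt balance per unit volume:
f×0.98 + (1−f)×34.13 = 28.1
f = (34.13 − 28.1) / (34.13 − 0.98) = 6.03/33.15 = 0.1819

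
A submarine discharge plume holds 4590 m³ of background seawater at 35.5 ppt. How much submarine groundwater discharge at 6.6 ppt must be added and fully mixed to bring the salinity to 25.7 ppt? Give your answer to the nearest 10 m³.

Salt balance: 4,590×35.5 + V×6.6 = (4,590+V)×25.7
162,945 + 6.6V = 117,963 + 25.7V
44,982 = 19.1V
V = 2,355.08 m³

2360 m³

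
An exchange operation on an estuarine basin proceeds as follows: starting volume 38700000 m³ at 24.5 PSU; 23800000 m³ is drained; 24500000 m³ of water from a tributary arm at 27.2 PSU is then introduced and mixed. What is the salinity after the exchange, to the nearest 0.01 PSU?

Remaining after removal: 14,900,000 m³ at 24.5 PSU (salt = 365,050,000)
After addition: salt = 365,050,000 + 24,500,000×27.2 = 1,031,450,000; volume = 39,400,000 m³
S = 1,031,450,000 / 39,400,000 = 26.1789 PSU

26.18 PSU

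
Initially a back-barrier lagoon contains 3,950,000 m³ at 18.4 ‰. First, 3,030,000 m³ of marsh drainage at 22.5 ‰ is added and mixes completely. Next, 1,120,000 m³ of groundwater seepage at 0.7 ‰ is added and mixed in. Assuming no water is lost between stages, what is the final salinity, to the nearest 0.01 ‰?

Weighted by volume,
Initial salt = 3,950,000×18.4 = 72,680,000
After stage 1: salt = 72,680,000 + 3,030,000×22.5 = 140,855,000; volume = 6,980,000 m³; S = 20.18 ‰
After stage 2: salt = 140,855,000 + 1,120,000×0.7 = 141,639,000; volume = 8,100,000 m³
S = 141,639,000 / 8,100,000 = 17.4863 ‰

17.49 ‰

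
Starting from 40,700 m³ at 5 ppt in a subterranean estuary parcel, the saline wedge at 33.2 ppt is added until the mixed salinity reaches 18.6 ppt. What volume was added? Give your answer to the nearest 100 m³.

Salt balance: 40,700×5 + V×33.2 = (40,700+V)×18.6
203,500 + 33.2V = 757,020 + 18.6V
553,520 = 14.6V
V = 37,912.33 m³

37900 m³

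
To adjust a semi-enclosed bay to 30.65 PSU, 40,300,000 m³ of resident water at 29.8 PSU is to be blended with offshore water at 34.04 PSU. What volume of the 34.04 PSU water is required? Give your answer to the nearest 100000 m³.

Salt balance: 40,300,000×29.8 + V×34.04 = (40,300,000+V)×30.65
1,200,940,000 + 34.04V = 1,235,195,000 + 30.65V
34,255,000 = 3.39V
V = 10,104,719.76 m³

10100000 m³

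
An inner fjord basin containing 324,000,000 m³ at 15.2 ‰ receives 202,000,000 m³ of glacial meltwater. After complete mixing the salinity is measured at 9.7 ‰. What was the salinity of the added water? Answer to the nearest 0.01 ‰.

Salt balance: 324,000,000×15.2 + 202,000,000×S = 526,000,000×9.7
4,924,800,000 + 202,000,000·S = 5,102,200,000
S = (5,102,200,000 − 4,924,800,000) / 202,000,000 = 0.8782 ‰

0.88 ‰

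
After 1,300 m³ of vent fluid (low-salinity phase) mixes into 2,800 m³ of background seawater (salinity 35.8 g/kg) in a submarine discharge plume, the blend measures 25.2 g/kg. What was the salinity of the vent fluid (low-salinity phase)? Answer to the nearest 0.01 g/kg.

Salt balance: 2,800×35.8 + 1,300×S = 4,100×25.2
100,240 + 1,300·S = 103,320
S = (103,320 − 100,240) / 1,300 = 2.3692 g/kg

2.37 g/kg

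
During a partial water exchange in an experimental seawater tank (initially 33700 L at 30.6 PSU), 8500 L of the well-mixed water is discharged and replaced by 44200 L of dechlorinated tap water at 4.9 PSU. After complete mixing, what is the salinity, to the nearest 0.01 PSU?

Remaining after removal: 25,200 L at 30.6 PSU (salt = 771,120)
After addition: salt = 771,120 + 44,200×4.9 = 987,700; volume = 69,400 L
S = 987,700 / 69,400 = 14.232 PSU

14.23 PSU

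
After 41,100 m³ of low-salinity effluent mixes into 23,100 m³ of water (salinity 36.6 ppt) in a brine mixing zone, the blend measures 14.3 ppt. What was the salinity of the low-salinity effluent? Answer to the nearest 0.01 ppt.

Salt balance: 23,100×36.6 + 41,100×S = 64,200×14.3
845,460 + 41,100·S = 918,060
S = (918,060 − 845,460) / 41,100 = 1.7664 ppt

1.77 ppt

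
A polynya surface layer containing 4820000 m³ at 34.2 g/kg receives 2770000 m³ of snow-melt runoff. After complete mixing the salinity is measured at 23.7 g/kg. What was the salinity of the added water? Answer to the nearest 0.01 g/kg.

Salt balance: 4,820,000×34.2 + 2,770,000×S = 7,590,000×23.7
164,844,000 + 2,770,000·S = 179,883,000
S = (179,883,000 − 164,844,000) / 2,770,000 = 5.4292 g/kg

5.43 g/kg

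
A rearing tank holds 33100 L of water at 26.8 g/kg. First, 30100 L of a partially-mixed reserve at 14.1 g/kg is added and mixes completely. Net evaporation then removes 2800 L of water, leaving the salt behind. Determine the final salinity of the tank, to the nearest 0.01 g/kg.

After mixing: salt = 33,100×26.8 + 30,100×14.1 = 1,311,490; volume = 63,200 L
After evaporation: salt unchanged = 1,311,490; volume = 63,200 − 2,800 = 60,400 L
S = 1,311,490 / 60,400 = 21.7134 g/kg

21.71 g/kg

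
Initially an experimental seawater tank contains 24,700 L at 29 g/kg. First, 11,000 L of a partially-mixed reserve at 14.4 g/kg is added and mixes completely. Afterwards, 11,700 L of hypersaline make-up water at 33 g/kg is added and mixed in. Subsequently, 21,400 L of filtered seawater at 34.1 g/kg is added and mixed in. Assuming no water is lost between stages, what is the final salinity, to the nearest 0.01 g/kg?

Mass of salt is conserved:
Initial salt = 24,700×29 = 716,300
After stage 1: salt = 716,300 + 11,000×14.4 = 874,700; volume = 35,700 L; S = 24.501 g/kg
After stage 2: salt = 874,700 + 11,700×33 = 1,260,800; volume = 47,400 L; S = 26.599 g/kg
After stage 3: salt = 1,260,800 + 21,400×34.1 = 1,990,540; volume = 68,800 L
S = 1,990,540 / 68,800 = 28.9323 g/kg

28.93 g/kg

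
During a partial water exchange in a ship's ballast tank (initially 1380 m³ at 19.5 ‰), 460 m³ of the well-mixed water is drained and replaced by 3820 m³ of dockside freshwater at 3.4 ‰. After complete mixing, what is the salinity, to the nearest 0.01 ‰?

Remaining after removal: 920 m³ at 19.5 ‰ (salt = 17,940)
After addition: salt = 17,940 + 3,820×3.4 = 30,928; volume = 4,740 m³
S = 30,928 / 4,740 = 6.5249 ‰

6.52 ‰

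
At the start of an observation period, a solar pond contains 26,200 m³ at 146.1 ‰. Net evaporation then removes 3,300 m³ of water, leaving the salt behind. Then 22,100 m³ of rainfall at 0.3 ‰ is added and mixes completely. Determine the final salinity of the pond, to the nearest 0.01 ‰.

85.21 ‰

After evaporation: salt = 26,200×146.1 = 3,827,820; volume = 26,200 − 3,300 = 22,900 m³
After mixing: salt = 3,827,820 + 22,100×0.3 = 3,834,450; volume = 22,900 + 22,100 = 45,000 m³
S = 3,834,450 / 45,000 = 85.21 ‰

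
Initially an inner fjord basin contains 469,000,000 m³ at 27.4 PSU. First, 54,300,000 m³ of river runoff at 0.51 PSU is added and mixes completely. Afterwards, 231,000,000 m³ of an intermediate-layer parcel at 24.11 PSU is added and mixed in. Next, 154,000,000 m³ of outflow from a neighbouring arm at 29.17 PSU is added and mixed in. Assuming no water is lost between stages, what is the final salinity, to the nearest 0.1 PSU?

25.3 PSU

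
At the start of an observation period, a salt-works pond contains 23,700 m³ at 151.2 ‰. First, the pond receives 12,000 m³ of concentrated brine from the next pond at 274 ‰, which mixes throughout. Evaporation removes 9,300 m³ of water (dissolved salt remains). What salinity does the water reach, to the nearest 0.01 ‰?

260.28 ‰

After mixing: salt = 23,700×151.2 + 12,000×274 = 6,871,440; volume = 35,700 m³
After evaporation: salt unchanged = 6,871,440; volume = 35,700 − 9,300 = 26,400 m³
S = 6,871,440 / 26,400 = 260.2818 ‰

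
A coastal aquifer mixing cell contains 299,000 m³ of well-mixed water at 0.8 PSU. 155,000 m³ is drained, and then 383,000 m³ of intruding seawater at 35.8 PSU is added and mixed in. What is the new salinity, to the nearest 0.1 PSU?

Remaining after removal: 144,000 m³ at 0.8 PSU (salt = 115,200)
After addition: salt = 115,200 + 383,000×35.8 = 13,826,600; volume = 527,000 m³
S = 13,826,600 / 527,000 = 26.2364 PSU

26.2 PSU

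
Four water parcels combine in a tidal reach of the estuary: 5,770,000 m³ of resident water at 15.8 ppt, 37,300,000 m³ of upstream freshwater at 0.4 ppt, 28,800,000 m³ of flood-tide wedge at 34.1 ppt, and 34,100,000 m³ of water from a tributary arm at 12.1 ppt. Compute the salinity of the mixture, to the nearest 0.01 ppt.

14.16 ppt

Conserving salt mass:
salt = 5,770,000×15.8 + 37,300,000×0.4 + 28,800,000×34.1 + 34,100,000×12.1 = 91,166,000 + 14,920,000 + 982,080,000 + 412,610,000 = 1,500,776,000
volume = 5,770,000 + 37,300,000 + 28,800,000 + 34,100,000 = 105,970,000 m³
S = 1,500,776,000 / 105,970,000 = 14.1623 ppt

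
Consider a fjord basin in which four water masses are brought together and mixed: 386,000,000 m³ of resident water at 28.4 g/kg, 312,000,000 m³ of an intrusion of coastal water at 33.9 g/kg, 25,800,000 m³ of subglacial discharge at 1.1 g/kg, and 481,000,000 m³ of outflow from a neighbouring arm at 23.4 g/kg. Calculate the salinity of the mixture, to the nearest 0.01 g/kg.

27.24 g/kg

Conserving salt mass:
salt = 386,000,000×28.4 + 312,000,000×33.9 + 25,800,000×1.1 + 481,000,000×23.4 = 10,962,400,000 + 10,576,800,000 + 28,380,000 + 11,255,400,000 = 32,822,980,000
volume = 386,000,000 + 312,000,000 + 25,800,000 + 481,000,000 = 1,204,800,000 m³
S = 32,822,980,000 / 1,204,800,000 = 27.2435 g/kg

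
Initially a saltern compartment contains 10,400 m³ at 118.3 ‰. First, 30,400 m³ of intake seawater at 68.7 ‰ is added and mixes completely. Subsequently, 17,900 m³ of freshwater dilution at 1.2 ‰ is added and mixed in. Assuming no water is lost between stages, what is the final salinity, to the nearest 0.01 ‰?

Weighted by volume,
Initial salt = 10,400×118.3 = 1,230,320
After stage 1: salt = 1,230,320 + 30,400×68.7 = 3,318,800; volume = 40,800 m³; S = 81.343 ‰
After stage 2: salt = 3,318,800 + 17,900×1.2 = 3,340,280; volume = 58,700 m³
S = 3,340,280 / 58,700 = 56.9043 ‰

56.90 ‰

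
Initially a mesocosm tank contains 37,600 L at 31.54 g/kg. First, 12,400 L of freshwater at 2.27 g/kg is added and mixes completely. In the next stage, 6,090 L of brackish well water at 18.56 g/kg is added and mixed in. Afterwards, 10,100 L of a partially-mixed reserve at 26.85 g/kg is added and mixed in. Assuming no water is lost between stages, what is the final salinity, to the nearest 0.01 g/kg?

24.15 g/kg

Weighted by volume,
Initial salt = 37,600×31.54 = 1,185,904
After stage 1: salt = 1,185,904 + 12,400×2.27 = 1,214,052; volume = 50,000 L; S = 24.281 g/kg
After stage 2: salt = 1,214,052 + 6,090×18.56 = 1,327,082.4; volume = 56,090 L; S = 23.66 g/kg
After stage 3: salt = 1,327,082.4 + 10,100×26.85 = 1,598,267.4; volume = 66,190 L
S = 1,598,267.4 / 66,190 = 24.1467 g/kg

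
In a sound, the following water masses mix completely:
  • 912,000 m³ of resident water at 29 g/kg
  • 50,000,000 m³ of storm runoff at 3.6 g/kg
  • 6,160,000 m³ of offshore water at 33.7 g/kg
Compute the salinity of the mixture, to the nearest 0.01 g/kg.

7.25 g/kg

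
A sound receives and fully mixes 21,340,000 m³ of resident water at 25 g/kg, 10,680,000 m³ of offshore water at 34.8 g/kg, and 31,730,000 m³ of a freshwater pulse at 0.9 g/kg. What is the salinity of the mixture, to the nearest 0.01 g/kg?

14.65 g/kg

Weighted by volume,
salt = 21,340,000×25 + 10,680,000×34.8 + 31,730,000×0.9 = 533,500,000 + 371,664,000 + 28,557,000 = 933,721,000
volume = 21,340,000 + 10,680,000 + 31,730,000 = 63,750,000 m³
S = 933,721,000 / 63,750,000 = 14.6466 g/kg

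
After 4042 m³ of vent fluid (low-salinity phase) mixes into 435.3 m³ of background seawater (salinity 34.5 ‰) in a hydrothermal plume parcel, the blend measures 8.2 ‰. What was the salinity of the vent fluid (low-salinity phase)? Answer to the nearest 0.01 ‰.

5.37 ‰

Salt balance: 435.3×34.5 + 4,042×S = 4,477.3×8.2
15,017.85 + 4,042·S = 36,713.86
S = (36,713.86 − 15,017.85) / 4,042 = 5.3676 ‰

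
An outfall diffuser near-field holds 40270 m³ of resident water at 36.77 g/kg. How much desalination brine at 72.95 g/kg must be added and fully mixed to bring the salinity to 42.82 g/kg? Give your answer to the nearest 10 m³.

Salt balance: 40,270×36.77 + V×72.95 = (40,270+V)×42.82
1,480,727.9 + 72.95V = 1,724,361.4 + 42.82V
243,633.5 = 30.13V
V = 8,086.08 m³

8090 m³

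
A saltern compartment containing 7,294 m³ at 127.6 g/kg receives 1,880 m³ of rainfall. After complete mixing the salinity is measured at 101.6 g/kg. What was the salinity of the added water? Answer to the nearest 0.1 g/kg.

0.7 g/kg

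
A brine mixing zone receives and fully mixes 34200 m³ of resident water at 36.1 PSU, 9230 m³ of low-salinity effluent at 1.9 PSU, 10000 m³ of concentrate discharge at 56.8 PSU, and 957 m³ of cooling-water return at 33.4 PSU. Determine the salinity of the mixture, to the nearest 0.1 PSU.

Conserving salt mass:
salt = 34,200×36.1 + 9,230×1.9 + 10,000×56.8 + 957×33.4 = 1,234,620 + 17,537 + 568,000 + 31,963.8 = 1,852,120.8
volume = 34,200 + 9,230 + 10,000 + 957 = 54,387 m³
S = 1,852,120.8 / 54,387 = 34.054 PSU

34.1 PSU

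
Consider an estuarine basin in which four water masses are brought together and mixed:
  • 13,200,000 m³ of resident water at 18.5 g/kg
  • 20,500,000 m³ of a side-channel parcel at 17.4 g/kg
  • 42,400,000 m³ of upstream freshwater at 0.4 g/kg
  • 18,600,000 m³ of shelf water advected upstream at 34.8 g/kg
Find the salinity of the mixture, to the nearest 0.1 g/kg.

Total salt / total volume:
salt = 13,200,000×18.5 + 20,500,000×17.4 + 42,400,000×0.4 + 18,600,000×34.8 = 244,200,000 + 356,700,000 + 16,960,000 + 647,280,000 = 1,265,140,000
volume = 13,200,000 + 20,500,000 + 42,400,000 + 18,600,000 = 94,700,000 m³
S = 1,265,140,000 / 94,700,000 = 13.359 g/kg

13.4 g/kg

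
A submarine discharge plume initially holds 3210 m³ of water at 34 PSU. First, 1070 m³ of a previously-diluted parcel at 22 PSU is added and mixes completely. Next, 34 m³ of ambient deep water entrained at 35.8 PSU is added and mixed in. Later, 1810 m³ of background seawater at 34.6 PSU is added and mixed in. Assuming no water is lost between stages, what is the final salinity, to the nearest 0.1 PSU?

Mass of salt is conserved:
Initial salt = 3,210×34 = 109,140
After stage 1: salt = 109,140 + 1,070×22 = 132,680; volume = 4,280 m³; S = 31 PSU
After stage 2: salt = 132,680 + 34×35.8 = 133,897.2; volume = 4,314 m³; S = 31.038 PSU
After stage 3: salt = 133,897.2 + 1,810×34.6 = 196,523.2; volume = 6,124 m³
S = 196,523.2 / 6,124 = 32.0907 PSU

32.1 PSU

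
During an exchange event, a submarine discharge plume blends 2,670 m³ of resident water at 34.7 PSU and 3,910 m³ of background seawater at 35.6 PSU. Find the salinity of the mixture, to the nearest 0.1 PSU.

35.2 PSU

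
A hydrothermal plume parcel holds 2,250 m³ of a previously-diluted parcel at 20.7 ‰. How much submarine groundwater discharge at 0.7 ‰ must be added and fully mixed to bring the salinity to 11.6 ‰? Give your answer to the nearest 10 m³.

1880 m³

Salt balance: 2,250×20.7 + V×0.7 = (2,250+V)×11.6
46,575 + 0.7V = 26,100 + 11.6V
20,475 = 10.9V
V = 1,878.44 m³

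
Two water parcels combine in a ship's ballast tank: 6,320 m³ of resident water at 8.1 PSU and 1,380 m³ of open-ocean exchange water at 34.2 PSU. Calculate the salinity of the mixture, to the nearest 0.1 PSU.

12.8 PSU

Conserving salt mass:
salt = 6,320×8.1 + 1,380×34.2 = 51,192 + 47,196 = 98,388
volume = 6,320 + 1,380 = 7,700 m³
S = 98,388 / 7,700 = 12.778 PSU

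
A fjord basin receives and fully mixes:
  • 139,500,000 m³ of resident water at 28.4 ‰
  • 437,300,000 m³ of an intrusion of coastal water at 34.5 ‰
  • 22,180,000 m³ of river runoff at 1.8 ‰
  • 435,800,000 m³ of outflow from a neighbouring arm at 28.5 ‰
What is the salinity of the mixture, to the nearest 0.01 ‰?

30.45 ‰

Salt balance:
salt = 139,500,000×28.4 + 437,300,000×34.5 + 22,180,000×1.8 + 435,800,000×28.5 = 3,961,800,000 + 15,086,850,000 + 39,924,000 + 12,420,300,000 = 31,508,874,000
volume = 139,500,000 + 437,300,000 + 22,180,000 + 435,800,000 = 1,034,780,000 m³
S = 31,508,874,000 / 1,034,780,000 = 30.4498 ‰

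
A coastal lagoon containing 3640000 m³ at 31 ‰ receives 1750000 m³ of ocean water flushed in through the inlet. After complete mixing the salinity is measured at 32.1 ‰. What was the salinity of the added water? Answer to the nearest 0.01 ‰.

Salt balance: 3,640,000×31 + 1,750,000×S = 5,390,000×32.1
112,840,000 + 1,750,000·S = 173,019,000
S = (173,019,000 − 112,840,000) / 1,750,000 = 34.388 ‰

34.39 ‰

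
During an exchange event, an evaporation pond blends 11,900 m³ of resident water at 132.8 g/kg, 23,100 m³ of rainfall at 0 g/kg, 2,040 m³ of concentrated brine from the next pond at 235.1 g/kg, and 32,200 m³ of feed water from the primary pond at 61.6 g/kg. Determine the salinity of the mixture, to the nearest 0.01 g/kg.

Total salt / total volume:
salt = 11,900×132.8 + 23,100×0 + 2,040×235.1 + 32,200×61.6 = 1,580,320 + 0 + 479,604 + 1,983,520 = 4,043,444
volume = 11,900 + 23,100 + 2,040 + 32,200 = 69,240 m³
S = 4,043,444 / 69,240 = 58.3975 g/kg

58.40 g/kg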